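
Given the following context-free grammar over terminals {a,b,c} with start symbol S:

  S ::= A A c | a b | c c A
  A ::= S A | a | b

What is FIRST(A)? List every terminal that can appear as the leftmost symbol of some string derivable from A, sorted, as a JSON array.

FIRST sets, iterate to fixpoint:
round 1:
  A via A→a: +{a}
  A via A→b: +{b}
  S via S→A A c: +{a,b}
  S via S→c c A: +{c}
  FIRST(S)={a,b,c}  FIRST(A)={a,b}
round 2:
  A via A→S A: +{c}
  FIRST(S)={a,b,c}  FIRST(A)={a,b,c}
round 3: (no change)
  FIRST(S)={a,b,c}  FIRST(A)={a,b,c}

FIRST(A) = ["a", "b", "c"]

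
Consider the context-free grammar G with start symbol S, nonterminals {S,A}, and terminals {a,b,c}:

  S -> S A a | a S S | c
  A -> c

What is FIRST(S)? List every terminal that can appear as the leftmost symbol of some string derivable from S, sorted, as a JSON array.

FIRST iteration:
[1]
  A via A→c: +{c}
  S via S→a S S: +{a}
  S via S→c: +{c}
  FIRST[S]={a,c}  FIRST[A]={c}
[2] — fixpoint
  FIRST[S]={a,c}  FIRST[A]={c}

FIRST(S) = ["a", "c"]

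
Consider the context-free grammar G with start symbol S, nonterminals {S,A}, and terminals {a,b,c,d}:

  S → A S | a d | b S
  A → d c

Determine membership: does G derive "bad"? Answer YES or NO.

CNF form of G:
  S -> A S | T2 T0 | T3 S
  A -> T0 T1
  T0 -> d
  T1 -> c
  T2 -> a
  T3 -> b

Fill CYK table bottom-up:
  T[0,0] 'b' = {T3}  orig:{}
  T[1,1] 'a' = {T2}  orig:{}
  T[2,2] 'd' = {T0}  orig:{}
  T[0,1] 'ba' = ∅
  T[1,2] 'ad' = {S}
  T[0,2] 'bad' = {S}

S ∈ T[0,2] ⇒ YES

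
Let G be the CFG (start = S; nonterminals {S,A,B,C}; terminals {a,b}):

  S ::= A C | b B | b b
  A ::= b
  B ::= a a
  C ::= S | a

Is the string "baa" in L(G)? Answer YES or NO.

Convert to CNF:
  S -> A C | T1 B | T1 T1
  A -> b
  B -> T0 T0
  C -> A C | T1 B | T1 T1 | a
  T0 -> a
  T1 -> b

Fill CYK table bottom-up:
  [0..0]={A,T1}  "b"  orig:{A}
  [1..1]={C,T0}  "a"  orig:{C}
  [2..2]={C,T0}  "a"  orig:{C}
  [0..1]={C,S}  "ba"
  [1..2]={B}  "aa"
  [0..2]={C,S}  "baa"

S ∈ T[0,2] ⇒ YES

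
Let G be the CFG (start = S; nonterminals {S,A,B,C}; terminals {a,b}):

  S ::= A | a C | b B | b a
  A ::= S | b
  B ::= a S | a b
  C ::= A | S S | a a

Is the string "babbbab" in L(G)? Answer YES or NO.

CNF form of G:
  S -> T0 C | T1 B | T1 T0 | b
  A -> T0 C | T1 B | T1 T0 | b
  B -> T0 S | T0 T1
  C -> S S | T0 C | T0 T0 | T1 B | T1 T0 | b
  T0 -> a
  T1 -> b

Fill CYK table bottom-up:
  [0..0]={A,C,S,T1}  "b"  orig:{A,C,S}
  [1..1]={T0}  "a"  orig:{}
  [2..2]={A,C,S,T1}  "b"  orig:{A,C,S}
  [3..3]={A,C,S,T1}  "b"  orig:{A,C,S}
  [4..4]={A,C,S,T1}  "b"  orig:{A,C,S}
  [5..5]={T0}  "a"  orig:{}
  [6..6]={A,C,S,T1}  "b"  orig:{A,C,S}
  [0..1]={A,C,S}  "ba"
  [1..2]={A,B,C,S}  "ab"
  [2..3]={C}  "bb"
  [3..4]={C}  "bb"
  [4..5]={A,C,S}  "ba"
  [5..6]={A,B,C,S}  "ab"
  [0..2]={A,C,S}  "bab"
  [1..3]={A,C,S}  "abb"
  [2..4]=∅  "bbb"
  [3..5]={C}  "bba"
  [4..6]={A,C,S}  "bab"
  [0..3]={C}  "babb"
  [1..4]={C}  "abbb"
  [2..5]=∅  "bbba"
  [3..6]={C}  "bbab"
  [0..4]=∅  "babbb"
  [1..5]={C}  "abbba"
  [2..6]=∅  "bbbab"
  [0..5]=∅  "babbba"
  [1..6]={C}  "abbbab"
  [0..6]=∅  "babbbab"

S ∉ T[0,6] ⇒ NO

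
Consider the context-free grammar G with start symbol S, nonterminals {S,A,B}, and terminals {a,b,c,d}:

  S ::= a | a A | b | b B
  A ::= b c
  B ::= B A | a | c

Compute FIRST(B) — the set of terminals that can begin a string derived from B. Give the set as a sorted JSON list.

Compute FIRST by fixpoint:
iter 1:
  A via A→b c: +{b}
  B via B→a: +{a}
  B via B→c: +{c}
  S via S→a: +{a}
  S via S→b: +{b}
  FIRST[S]={a,b}  FIRST[A]={b}  FIRST[B]={a,c}
iter 2: (no change)
  FIRST[S]={a,b}  FIRST[A]={b}  FIRST[B]={a,c}

FIRST(B) = ["a", "c"]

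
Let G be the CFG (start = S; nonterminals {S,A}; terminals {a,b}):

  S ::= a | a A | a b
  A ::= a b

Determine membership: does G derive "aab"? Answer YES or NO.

Convert to CNF:
  S -> T0 A | T0 T1 | a
  A -> T0 T1
  T0 -> a
  T1 -> b

Fill CYK table bottom-up:
  cell(0,0) a: {S,T0}  orig:{S}
  cell(1,1) a: {S,T0}  orig:{S}
  cell(2,2) b: {T1}  orig:{}
  cell(0,1) aa: ∅
  cell(1,2) ab: {A,S}
  cell(0,2) aab: {S}

S ∈ T[0,2] ⇒ YES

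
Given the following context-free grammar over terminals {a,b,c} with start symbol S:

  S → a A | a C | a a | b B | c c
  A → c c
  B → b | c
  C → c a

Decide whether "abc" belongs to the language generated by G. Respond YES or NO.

CNF form of G:
  S -> T0 T0 | T1 A | T1 C | T1 T1 | T2 B
  A -> T0 T0
  B -> b | c
  C -> T0 T1
  T0 -> c
  T1 -> a
  T2 -> b

CYK fill:
  T[0,0] 'a' = {T1}  orig:{}
  T[1,1] 'b' = {B,T2}  orig:{B}
  T[2,2] 'c' = {B,T0}  orig:{B}
  T[0,1] 'ab' = ∅
  T[1,2] 'bc' = {S}
  T[0,2] 'abc' = ∅

S ∉ T[0,2] ⇒ NO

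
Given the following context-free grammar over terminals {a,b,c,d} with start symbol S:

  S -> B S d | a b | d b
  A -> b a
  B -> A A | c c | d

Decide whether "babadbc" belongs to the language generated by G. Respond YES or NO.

CNF form of G:
  S -> B X4 | T1 T0 | T3 T0
  A -> T0 T1
  B -> A A | T2 T2 | d
  T0 -> b
  T1 -> a
  T2 -> c
  T3 -> d
  X4 -> S T3

CYK table (by increasing span):
  [0..0]={T0}  "b"  orig:{}
  [1..1]={T1}  "a"  orig:{}
  [2..2]={T0}  "b"  orig:{}
  [3..3]={T1}  "a"  orig:{}
  [4..4]={B,T3}  "d"  orig:{B}
  [5..5]={T0}  "b"  orig:{}
  [6..6]={T2}  "c"  orig:{}
  [0..1]={A}  "ba"
  [1..2]={S}  "ab"
  [2..3]={A}  "ba"
  [3..4]=∅  "ad"
  [4..5]={S}  "db"
  [5..6]=∅  "bc"
  [0..2]=∅  "bab"
  [1..3]=∅  "aba"
  [2..4]=∅  "bad"
  [3..5]=∅  "adb"
  [4..6]=∅  "dbc"
  [0..3]={B}  "baba"
  [1..4]=∅  "abad"
  [2..5]=∅  "badb"
  [3..6]=∅  "adbc"
  [0..4]=∅  "babad"
  [1..5]=∅  "abadb"
  [2..6]=∅  "badbc"
  [0..5]=∅  "babadb"
  [1..6]=∅  "abadbc"
  [0..6]=∅  "babadbc"

S ∉ T[0,6] ⇒ NO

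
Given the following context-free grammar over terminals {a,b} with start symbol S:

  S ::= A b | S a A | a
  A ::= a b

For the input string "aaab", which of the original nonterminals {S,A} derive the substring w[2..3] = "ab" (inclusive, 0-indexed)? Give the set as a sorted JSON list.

Convert to CNF:
  S -> A T1 | S X2 | a
  A -> T0 T1
  T0 -> a
  T1 -> b
  X2 -> T0 A

CYK table (by increasing span), restricted to cells inside w[2..3]:
  T[2,2] 'a' = {S,T0}  orig:{S}
  T[3,3] 'b' = {T1}  orig:{}
  T[2,3] 'ab' = {A}

Original NTs in T[2,3] deriving "ab": ["A"]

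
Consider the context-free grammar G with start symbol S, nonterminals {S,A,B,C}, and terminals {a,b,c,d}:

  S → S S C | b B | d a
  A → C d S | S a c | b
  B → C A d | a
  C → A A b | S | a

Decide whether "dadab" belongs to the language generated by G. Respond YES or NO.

CNF form of G:
  S -> S X9 | T0 T1 | T3 B
  A -> C X4 | S X5 | b
  B -> C X6 | a
  C -> A X7 | S X8 | T0 T1 | T3 B | a
  T0 -> d
  T1 -> a
  T2 -> c
  T3 -> b
  X4 -> T0 S
  X5 -> T1 T2
  X6 -> A T0
  X7 -> A T3
  X8 -> S C
  X9 -> S C

CYK table (by increasing span):
  cell(0,0) d: {T0}  orig:{}
  cell(1,1) a: {B,C,T1}  orig:{B,C}
  cell(2,2) d: {T0}  orig:{}
  cell(3,3) a: {B,C,T1}  orig:{B,C}
  cell(4,4) b: {A,T3}  orig:{A}
  cell(0,1) da: {C,S}
  cell(1,2) ad: ∅
  cell(2,3) da: {C,S}
  cell(3,4) ab: ∅
  cell(0,2) dad: ∅
  cell(1,3) ada: ∅
  cell(2,4) dab: ∅
  cell(0,3) dada: {X8,X9}  orig:{}
  cell(1,4) adab: ∅
  cell(0,4) dadab: ∅

S ∉ T[0,4] ⇒ NO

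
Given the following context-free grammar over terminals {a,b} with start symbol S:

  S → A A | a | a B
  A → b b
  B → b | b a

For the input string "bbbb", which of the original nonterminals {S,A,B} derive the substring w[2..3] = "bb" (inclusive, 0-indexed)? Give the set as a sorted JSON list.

Convert to CNF:
  S -> A A | T1 B | a
  A -> T0 T0
  B -> T0 T1 | b
  T0 -> b
  T1 -> a

CYK fill — only the sub-triangle for w[2..3]:
  cell(2,2) b: {B,T0}  orig:{B}
  cell(3,3) b: {B,T0}  orig:{B}
  cell(2,3) bb: {A}

Original NTs in T[2,3] deriving "bb": ["A"]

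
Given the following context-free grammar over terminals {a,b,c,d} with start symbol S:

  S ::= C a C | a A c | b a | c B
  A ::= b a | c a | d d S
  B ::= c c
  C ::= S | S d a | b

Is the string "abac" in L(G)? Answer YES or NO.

Convert to CNF:
  S -> C X8 | T0 T1 | T1 X9 | T2 B
  A -> T0 T1 | T2 T1 | T3 X4
  B -> T2 T2
  C -> C X5 | S X6 | T0 T1 | T1 X7 | T2 B | b
  T0 -> b
  T1 -> a
  T2 -> c
  T3 -> d
  X4 -> T3 S
  X5 -> T1 C
  X6 -> T3 T1
  X7 -> A T2
  X8 -> T1 C
  X9 -> A T2

CYK fill:
  [0..0]={T1}  "a"  orig:{}
  [1..1]={C,T0}  "b"  orig:{C}
  [2..2]={T1}  "a"  orig:{}
  [3..3]={T2}  "c"  orig:{}
  [0..1]={X5,X8}  "ab"  orig:{}
  [1..2]={A,C,S}  "ba"
  [2..3]=∅  "ac"
  [0..2]={X5,X8}  "aba"  orig:{}
  [1..3]={X7,X9}  "bac"  orig:{}
  [0..3]={C,S}  "abac"

S ∈ T[0,3] ⇒ YES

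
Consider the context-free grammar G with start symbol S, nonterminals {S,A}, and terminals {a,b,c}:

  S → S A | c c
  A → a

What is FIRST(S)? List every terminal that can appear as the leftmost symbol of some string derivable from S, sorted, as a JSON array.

FIRST sets, iterate to fixpoint:
round 1:
  A via A→a: +{a}
  S via S→c c: +{c}
  FIRST(S)={c}  FIRST(A)={a}
round 2: done
  FIRST(S)={c}  FIRST(A)={a}

FIRST(S) = ["c"]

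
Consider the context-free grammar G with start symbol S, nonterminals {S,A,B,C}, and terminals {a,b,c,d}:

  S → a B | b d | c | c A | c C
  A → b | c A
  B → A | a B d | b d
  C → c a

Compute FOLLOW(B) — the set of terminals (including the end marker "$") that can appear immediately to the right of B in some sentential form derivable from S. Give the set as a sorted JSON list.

Compute FIRST by fixpoint:
iter 1:
  A via A→b: +{b}
  A via A→c A: +{c}
  B via B→A: +{b,c}
  B via B→a B d: +{a}
  C via C→c a: +{c}
  S via S→a B: +{a}
  S via S→b d: +{b}
  S via S→c: +{c}
  FIRST(S)={a,b,c}  FIRST(A)={b,c}  FIRST(B)={a,b,c}  FIRST(C)={c}
iter 2: — fixpoint
  FIRST(S)={a,b,c}  FIRST(A)={b,c}  FIRST(B)={a,b,c}  FIRST(C)={c}

Compute FOLLOW by fixpoint:
FOLLOW(S) := {$}
iter 1:
  B→a B d: FOLLOW(B) ⊇ FIRST(d) = {d}; new: +{d}
  S→a B: FOLLOW(B) ⊇ FOLLOW(S) ⊇ {$}; new: +{$}
  S→c A: FOLLOW(A) ⊇ FOLLOW(S) ⊇ {$}; new: +{$}
  S→c C: FOLLOW(C) ⊇ FOLLOW(S) ⊇ {$}; new: +{$}
  FOLLOW(S)={$}  FOLLOW(A)={$}  FOLLOW(B)={$,d}  FOLLOW(C)={$}
iter 2:
  B→A: FOLLOW(A) ⊇ FOLLOW(B) ⊇ {$,d}; new: +{d}
  FOLLOW(S)={$}  FOLLOW(A)={$,d}  FOLLOW(B)={$,d}  FOLLOW(C)={$}
iter 3: — fixpoint
  FOLLOW(S)={$}  FOLLOW(A)={$,d}  FOLLOW(B)={$,d}  FOLLOW(C)={$}

FOLLOW(B) = ["$", "d"]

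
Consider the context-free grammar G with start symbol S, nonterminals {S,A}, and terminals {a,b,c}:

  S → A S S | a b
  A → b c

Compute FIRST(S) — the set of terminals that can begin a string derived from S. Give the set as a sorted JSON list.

FIRST sets, iterate to fixpoint:
pass 1:
  A via A→b c: +{b}
  S via S→A S S: +{b}
  S via S→a b: +{a}
  FIRST(S)={a,b}  FIRST(A)={b}
pass 2: (stable)
  FIRST(S)={a,b}  FIRST(A)={b}

FIRST(S) = ["a", "b"]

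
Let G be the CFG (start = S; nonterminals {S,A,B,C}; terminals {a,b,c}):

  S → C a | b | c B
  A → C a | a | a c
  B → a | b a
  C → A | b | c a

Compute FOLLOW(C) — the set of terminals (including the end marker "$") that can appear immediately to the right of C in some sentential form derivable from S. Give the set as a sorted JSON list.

FIRST iteration:
round 1:
  A via A→a: +{a}
  B via B→a: +{a}
  B via B→b a: +{b}
  C via C→A: +{a}
  C via C→b: +{b}
  C via C→c a: +{c}
  S via S→C a: +{a,b,c}
  FIRST[S]={a,b,c}  FIRST[A]={a}  FIRST[B]={a,b}  FIRST[C]={a,b,c}
round 2:
  A via A→C a: +{b,c}
  FIRST[S]={a,b,c}  FIRST[A]={a,b,c}  FIRST[B]={a,b}  FIRST[C]={a,b,c}
round 3: done
  FIRST[S]={a,b,c}  FIRST[A]={a,b,c}  FIRST[B]={a,b}  FIRST[C]={a,b,c}

FOLLOW iteration:
FOLLOW(S) := {$}
round 1:
  A→C a: FOLLOW(C) ⊇ FIRST(a) = {a}; new: +{a}
  C→A: FOLLOW(A) ⊇ FOLLOW(C) ⊇ {a}; new: +{a}
  S→c B: FOLLOW(B) ⊇ FOLLOW(S) ⊇ {$}; new: +{$}
  S: {$}  A: {a}  B: {$}  C: {a}
round 2: (stable)
  S: {$}  A: {a}  B: {$}  C: {a}

FOLLOW(C) = ["a"]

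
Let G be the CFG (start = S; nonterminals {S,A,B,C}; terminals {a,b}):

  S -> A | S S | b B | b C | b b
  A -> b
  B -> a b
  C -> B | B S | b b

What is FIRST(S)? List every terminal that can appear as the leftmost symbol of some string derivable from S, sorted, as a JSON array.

FIRST sets, iterate to fixpoint:
round 1:
  A via A→b: +{b}
  B via B→a b: +{a}
  C via C→B: +{a}
  C via C→b b: +{b}
  S via S→A: +{b}
  FIRST(S)={b}  FIRST(A)={b}  FIRST(B)={a}  FIRST(C)={a,b}
round 2: (stable)
  FIRST(S)={b}  FIRST(A)={b}  FIRST(B)={a}  FIRST(C)={a,b}

FIRST(S) = ["b"]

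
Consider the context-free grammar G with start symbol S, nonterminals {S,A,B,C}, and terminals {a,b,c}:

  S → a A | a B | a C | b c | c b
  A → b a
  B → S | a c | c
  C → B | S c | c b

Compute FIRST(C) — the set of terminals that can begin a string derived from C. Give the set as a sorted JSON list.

FIRST iteration:
iter 1:
  A via A→b a: +{b}
  B via B→a c: +{a}
  B via B→c: +{c}
  C via C→B: +{a,c}
  S via S→a A: +{a}
  S via S→b c: +{b}
  S via S→c b: +{c}
  S: {a,b,c}  A: {b}  B: {a,c}  C: {a,c}
iter 2:
  B via B→S: +{b}
  C via C→B: +{b}
  S: {a,b,c}  A: {b}  B: {a,b,c}  C: {a,b,c}
iter 3: (no change)
  S: {a,b,c}  A: {b}  B: {a,b,c}  C: {a,b,c}

FIRST(C) = ["a", "b", "c"]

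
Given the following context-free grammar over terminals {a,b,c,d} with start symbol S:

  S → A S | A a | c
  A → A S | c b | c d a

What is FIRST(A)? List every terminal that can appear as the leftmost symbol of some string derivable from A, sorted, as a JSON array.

FIRST iteration:
round 1:
  A via A→c b: +{c}
  S via S→A S: +{c}
  FIRST(S)={c}  FIRST(A)={c}
round 2: — fixpoint
  FIRST(S)={c}  FIRST(A)={c}

FIRST(A) = ["c"]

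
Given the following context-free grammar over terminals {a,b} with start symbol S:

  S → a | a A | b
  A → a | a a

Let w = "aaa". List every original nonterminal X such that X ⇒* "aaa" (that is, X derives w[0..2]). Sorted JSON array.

CNF form of G:
  S -> T0 A | a | b
  A -> T0 T0 | a
  T0 -> a

CYK fill (cells [i..j] with 0 ≤ i ≤ j ≤ 2 only):
  [0..0]={A,S,T0}  "a"  orig:{A,S}
  [1..1]={A,S,T0}  "a"  orig:{A,S}
  [2..2]={A,S,T0}  "a"  orig:{A,S}
  [0..1]={A,S}  "aa"
  [1..2]={A,S}  "aa"
  [0..2]={S}  "aaa"

Original NTs in T[0,2] deriving "aaa": ["S"]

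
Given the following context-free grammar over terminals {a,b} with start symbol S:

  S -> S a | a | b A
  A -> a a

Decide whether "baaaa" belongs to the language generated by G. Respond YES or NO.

Convert to CNF:
  S -> S T0 | T1 A | a
  A -> T0 T0
  T0 -> a
  T1 -> b

CYK table (by increasing span):
  [0..0]={T1}  "b"  orig:{}
  [1..1]={S,T0}  "a"  orig:{S}
  [2..2]={S,T0}  "a"  orig:{S}
  [3..3]={S,T0}  "a"  orig:{S}
  [4..4]={S,T0}  "a"  orig:{S}
  [0..1]=∅  "ba"
  [1..2]={A,S}  "aa"
  [2..3]={A,S}  "aa"
  [3..4]={A,S}  "aa"
  [0..2]={S}  "baa"
  [1..3]={S}  "aaa"
  [2..4]={S}  "aaa"
  [0..3]={S}  "baaa"
  [1..4]={S}  "aaaa"
  [0..4]={S}  "baaaa"

S ∈ T[0,4] ⇒ YES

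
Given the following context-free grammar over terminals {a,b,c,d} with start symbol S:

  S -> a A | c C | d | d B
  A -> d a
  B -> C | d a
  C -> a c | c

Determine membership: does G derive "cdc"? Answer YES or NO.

Convert to CNF:
  S -> T0 B | T1 A | T2 C | d
  A -> T0 T1
  B -> T0 T1 | T1 T2 | c
  C -> T1 T2 | c
  T0 -> d
  T1 -> a
  T2 -> c

Fill CYK table bottom-up:
  [0..0]={B,C,T2}  "c"  orig:{B,C}
  [1..1]={S,T0}  "d"  orig:{S}
  [2..2]={B,C,T2}  "c"  orig:{B,C}
  [0..1]=∅  "cd"
  [1..2]={S}  "dc"
  [0..2]=∅  "cdc"

S ∉ T[0,2] ⇒ NO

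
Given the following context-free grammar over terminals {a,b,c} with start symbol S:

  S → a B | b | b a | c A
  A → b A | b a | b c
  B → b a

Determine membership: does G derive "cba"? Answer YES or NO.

Convert to CNF:
  S -> T0 T1 | T1 B | T2 A | b
  A -> T0 A | T0 T1 | T0 T2
  B -> T0 T1
  T0 -> b
  T1 -> a
  T2 -> c

Fill CYK table bottom-up:
  cell(0,0) c: {T2}  orig:{}
  cell(1,1) b: {S,T0}  orig:{S}
  cell(2,2) a: {T1}  orig:{}
  cell(0,1) cb: ∅
  cell(1,2) ba: {A,B,S}
  cell(0,2) cba: {S}

S ∈ T[0,2] ⇒ YES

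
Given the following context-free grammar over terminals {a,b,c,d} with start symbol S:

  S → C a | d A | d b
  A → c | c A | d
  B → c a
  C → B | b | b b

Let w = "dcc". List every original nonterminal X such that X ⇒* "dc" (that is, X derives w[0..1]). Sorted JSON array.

CNF form of G:
  S -> C T1 | T3 A | T3 T2
  A -> T0 A | c | d
  B -> T0 T1
  C -> T0 T1 | T2 T2 | b
  T0 -> c
  T1 -> a
  T2 -> b
  T3 -> d

CYK fill — only the sub-triangle for w[0..1]:
  [0..0]={A,T3}  "d"  orig:{A}
  [1..1]={A,T0}  "c"  orig:{A}
  [0..1]={S}  "dc"

Original NTs in T[0,1] deriving "dc": ["S"]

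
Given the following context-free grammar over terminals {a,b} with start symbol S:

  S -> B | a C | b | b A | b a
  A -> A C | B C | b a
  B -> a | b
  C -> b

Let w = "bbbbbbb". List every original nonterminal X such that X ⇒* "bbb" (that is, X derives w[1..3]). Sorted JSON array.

Convert to CNF:
  S -> T0 A | T0 T1 | T1 C | a | b
  A -> A C | B C | T0 T1
  B -> a | b
  C -> b
  T0 -> b
  T1 -> a

CYK table (by increasing span) (cells [i..j] with 1 ≤ i ≤ j ≤ 3 only):
  T[1,1] 'b' = {B,C,S,T0}  orig:{B,C,S}
  T[2,2] 'b' = {B,C,S,T0}  orig:{B,C,S}
  T[3,3] 'b' = {B,C,S,T0}  orig:{B,C,S}
  T[1,2] 'bb' = {A}
  T[2,3] 'bb' = {A}
  T[1,3] 'bbb' = {A,S}

Original NTs in T[1,3] deriving "bbb": ["A", "S"]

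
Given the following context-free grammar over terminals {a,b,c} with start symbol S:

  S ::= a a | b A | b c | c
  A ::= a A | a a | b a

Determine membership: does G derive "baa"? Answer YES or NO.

CNF form of G:
  S -> T0 T0 | T1 A | T1 T2 | c
  A -> T0 A | T0 T0 | T1 T0
  T0 -> a
  T1 -> b
  T2 -> c

Fill CYK table bottom-up:
  T[0,0] 'b' = {T1}  orig:{}
  T[1,1] 'a' = {T0}  orig:{}
  T[2,2] 'a' = {T0}  orig:{}
  T[0,1] 'ba' = {A}
  T[1,2] 'aa' = {A,S}
  T[0,2] 'baa' = {S}

S ∈ T[0,2] ⇒ YES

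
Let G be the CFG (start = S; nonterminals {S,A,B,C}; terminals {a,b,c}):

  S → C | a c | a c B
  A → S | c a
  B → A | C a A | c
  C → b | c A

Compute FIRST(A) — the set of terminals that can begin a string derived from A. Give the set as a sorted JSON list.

Compute FIRST by fixpoint:
[1]
  A via A→c a: +{c}
  B via B→A: +{c}
  C via C→b: +{b}
  C via C→c A: +{c}
  S via S→C: +{b,c}
  S via S→a c: +{a}
  FIRST[S]={a,b,c}  FIRST[A]={c}  FIRST[B]={c}  FIRST[C]={b,c}
[2]
  A via A→S: +{a,b}
  B via B→A: +{a,b}
  FIRST[S]={a,b,c}  FIRST[A]={a,b,c}  FIRST[B]={a,b,c}  FIRST[C]={b,c}
[3] done
  FIRST[S]={a,b,c}  FIRST[A]={a,b,c}  FIRST[B]={a,b,c}  FIRST[C]={b,c}

FIRST(A) = ["a", "b", "c"]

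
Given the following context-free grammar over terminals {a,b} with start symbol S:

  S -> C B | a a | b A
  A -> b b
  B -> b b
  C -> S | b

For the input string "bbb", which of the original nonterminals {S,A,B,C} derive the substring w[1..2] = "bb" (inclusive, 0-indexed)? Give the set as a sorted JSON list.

CNF form of G:
  S -> C B | T0 A | T1 T1
  A -> T0 T0
  B -> T0 T0
  C -> C B | T0 A | T1 T1 | b
  T0 -> b
  T1 -> a

CYK fill, restricted to cells inside w[1..2]:
  T[1,1] 'b' = {C,T0}  orig:{C}
  T[2,2] 'b' = {C,T0}  orig:{C}
  T[1,2] 'bb' = {A,B}

Original NTs in T[1,2] deriving "bb": ["A", "B"]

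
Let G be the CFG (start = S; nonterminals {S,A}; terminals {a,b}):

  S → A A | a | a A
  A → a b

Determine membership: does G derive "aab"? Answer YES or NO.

CNF form of G:
  S -> A A | T0 A | a
  A -> T0 T1
  T0 -> a
  T1 -> b

CYK table (by increasing span):
  cell(0,0) a: {S,T0}  orig:{S}
  cell(1,1) a: {S,T0}  orig:{S}
  cell(2,2) b: {T1}  orig:{}
  cell(0,1) aa: ∅
  cell(1,2) ab: {A}
  cell(0,2) aab: {S}

S ∈ T[0,2] ⇒ YES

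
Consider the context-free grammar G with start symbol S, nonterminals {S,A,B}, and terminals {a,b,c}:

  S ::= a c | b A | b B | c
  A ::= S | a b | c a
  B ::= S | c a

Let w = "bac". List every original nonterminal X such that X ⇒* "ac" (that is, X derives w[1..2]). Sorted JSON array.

Convert to CNF:
  S -> T0 T2 | T1 A | T1 B | c
  A -> T0 T1 | T0 T2 | T1 A | T1 B | T2 T0 | c
  B -> T0 T2 | T1 A | T1 B | T2 T0 | c
  T0 -> a
  T1 -> b
  T2 -> c

Fill CYK table bottom-up (cells [i..j] with 1 ≤ i ≤ j ≤ 2 only):
  T[1,1] 'a' = {T0}  orig:{}
  T[2,2] 'c' = {A,B,S,T2}  orig:{A,B,S}
  T[1,2] 'ac' = {A,B,S}

Original NTs in T[1,2] deriving "ac": ["A", "B", "S"]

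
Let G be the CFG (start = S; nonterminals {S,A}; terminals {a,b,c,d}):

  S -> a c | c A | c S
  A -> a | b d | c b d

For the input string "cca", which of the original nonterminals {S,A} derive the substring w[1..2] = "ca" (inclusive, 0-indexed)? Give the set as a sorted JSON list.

CNF form of G:
  S -> T2 A | T2 S | T3 T2
  A -> T0 T1 | T2 X4 | a
  T0 -> b
  T1 -> d
  T2 -> c
  T3 -> a
  X4 -> T0 T1

CYK fill (cells [i..j] with 1 ≤ i ≤ j ≤ 2 only):
  cell(1,1) c: {T2}  orig:{}
  cell(2,2) a: {A,T3}  orig:{A}
  cell(1,2) ca: {S}

Original NTs in T[1,2] deriving "ca": ["S"]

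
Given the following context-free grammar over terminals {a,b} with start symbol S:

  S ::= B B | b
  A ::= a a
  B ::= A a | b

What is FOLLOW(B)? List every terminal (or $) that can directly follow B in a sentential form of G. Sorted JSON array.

FIRST sets, iterate to fixpoint:
iter 1:
  A via A→a a: +{a}
  B via B→A a: +{a}
  B via B→b: +{b}
  S via S→B B: +{a,b}
  FIRST[S]={a,b}  FIRST[A]={a}  FIRST[B]={a,b}
iter 2: (stable)
  FIRST[S]={a,b}  FIRST[A]={a}  FIRST[B]={a,b}

FOLLOW sets:
seed FOLLOW(S) with $
[1]
  B→A a: FOLLOW(A) ⊇ FIRST(a) = {a}; new: +{a}
  S→B B: FOLLOW(B) ⊇ FIRST(B) = {a,b}; new: +{a,b}
  S→B B: FOLLOW(B) ⊇ FOLLOW(S) ⊇ {$}; new: +{$}
  FOLLOW[S]={$}  FOLLOW[A]={a}  FOLLOW[B]={$,a,b}
[2] (no change)
  FOLLOW[S]={$}  FOLLOW[A]={a}  FOLLOW[B]={$,a,b}

FOLLOW(B) = ["$", "a", "b"]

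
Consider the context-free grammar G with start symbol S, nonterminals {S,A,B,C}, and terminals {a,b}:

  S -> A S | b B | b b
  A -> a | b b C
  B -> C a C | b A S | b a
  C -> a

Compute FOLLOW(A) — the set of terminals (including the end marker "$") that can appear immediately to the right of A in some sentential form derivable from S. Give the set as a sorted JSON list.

Compute FIRST by fixpoint:
round 1:
  A via A→a: +{a}
  A via A→b b C: +{b}
  B via B→b A S: +{b}
  C via C→a: +{a}
  S via S→A S: +{a,b}
  FIRST(S)={a,b}  FIRST(A)={a,b}  FIRST(B)={b}  FIRST(C)={a}
round 2:
  B via B→C a C: +{a}
  FIRST(S)={a,b}  FIRST(A)={a,b}  FIRST(B)={a,b}  FIRST(C)={a}
round 3: done
  FIRST(S)={a,b}  FIRST(A)={a,b}  FIRST(B)={a,b}  FIRST(C)={a}

Compute FOLLOW by fixpoint:
FOLLOW(S) := {$}
pass 1:
  B→C a C: FOLLOW(C) ⊇ FIRST(a) = {a}; new: +{a}
  B→b A S: FOLLOW(A) ⊇ FIRST(S) = {a,b}; new: +{a,b}
  S→b B: FOLLOW(B) ⊇ FOLLOW(S) ⊇ {$}; new: +{$}
  FOLLOW(S)={$}  FOLLOW(A)={a,b}  FOLLOW(B)={$}  FOLLOW(C)={a}
pass 2:
  A→b b C: FOLLOW(C) ⊇ FOLLOW(A) ⊇ {a,b}; new: +{b}
  B→C a C: FOLLOW(C) ⊇ FOLLOW(B) ⊇ {$}; new: +{$}
  FOLLOW(S)={$}  FOLLOW(A)={a,b}  FOLLOW(B)={$}  FOLLOW(C)={$,a,b}
pass 3: (stable)
  FOLLOW(S)={$}  FOLLOW(A)={a,b}  FOLLOW(B)={$}  FOLLOW(C)={$,a,b}

FOLLOW(A) = ["a", "b"]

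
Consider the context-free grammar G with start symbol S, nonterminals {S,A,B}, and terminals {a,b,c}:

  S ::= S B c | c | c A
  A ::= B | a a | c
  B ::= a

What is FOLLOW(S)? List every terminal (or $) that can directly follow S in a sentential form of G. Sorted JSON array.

Compute FIRST by fixpoint:
pass 1:
  A via A→a a: +{a}
  A via A→c: +{c}
  B via B→a: +{a}
  S via S→c: +{c}
  FIRST(S)={c}  FIRST(A)={a,c}  FIRST(B)={a}
pass 2: (stable)
  FIRST(S)={c}  FIRST(A)={a,c}  FIRST(B)={a}

FOLLOW sets:
initialize: $ ∈ FOLLOW(S)
round 1:
  S→S B c: FOLLOW(S) ⊇ FIRST(B) = {a}; new: +{a}
  S→S B c: FOLLOW(B) ⊇ FIRST(c) = {c}; new: +{c}
  S→c A: FOLLOW(A) ⊇ FOLLOW(S) ⊇ {$,a}; new: +{$,a}
  S: {$,a}  A: {$,a}  B: {c}
round 2:
  A→B: FOLLOW(B) ⊇ FOLLOW(A) ⊇ {$,a}; new: +{$,a}
  S: {$,a}  A: {$,a}  B: {$,a,c}
round 3: (stable)
  S: {$,a}  A: {$,a}  B: {$,a,c}

FOLLOW(S) = ["$", "a"]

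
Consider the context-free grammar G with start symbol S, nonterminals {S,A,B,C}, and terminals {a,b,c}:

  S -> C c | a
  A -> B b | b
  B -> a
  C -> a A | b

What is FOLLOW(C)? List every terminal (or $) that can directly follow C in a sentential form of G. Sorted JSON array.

Compute FIRST by fixpoint:
pass 1:
  A via A→b: +{b}
  B via B→a: +{a}
  C via C→a A: +{a}
  C via C→b: +{b}
  S via S→C c: +{a,b}
  FIRST(S)={a,b}  FIRST(A)={b}  FIRST(B)={a}  FIRST(C)={a,b}
pass 2:
  A via A→B b: +{a}
  FIRST(S)={a,b}  FIRST(A)={a,b}  FIRST(B)={a}  FIRST(C)={a,b}
pass 3: done
  FIRST(S)={a,b}  FIRST(A)={a,b}  FIRST(B)={a}  FIRST(C)={a,b}

Compute FOLLOW by fixpoint:
initialize: $ ∈ FOLLOW(S)
pass 1:
  A→B b: FOLLOW(B) ⊇ FIRST(b) = {b}; new: +{b}
  S→C c: FOLLOW(C) ⊇ FIRST(c) = {c}; new: +{c}
  S: {$}  A: {}  B: {b}  C: {c}
pass 2:
  C→a A: FOLLOW(A) ⊇ FOLLOW(C) ⊇ {c}; new: +{c}
  S: {$}  A: {c}  B: {b}  C: {c}
pass 3: done
  S: {$}  A: {c}  B: {b}  C: {c}

FOLLOW(C) = ["c"]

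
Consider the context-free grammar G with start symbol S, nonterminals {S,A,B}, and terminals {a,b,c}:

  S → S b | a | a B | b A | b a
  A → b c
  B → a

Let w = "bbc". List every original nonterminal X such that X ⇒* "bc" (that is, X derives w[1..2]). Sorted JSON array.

Convert to CNF:
  S -> S T0 | T0 A | T0 T2 | T2 B | a
  A -> T0 T1
  B -> a
  T0 -> b
  T1 -> c
  T2 -> a

CYK fill (cells [i..j] with 1 ≤ i ≤ j ≤ 2 only):
  cell(1,1) b: {T0}  orig:{}
  cell(2,2) c: {T1}  orig:{}
  cell(1,2) bc: {A}

Original NTs in T[1,2] deriving "bc": ["A"]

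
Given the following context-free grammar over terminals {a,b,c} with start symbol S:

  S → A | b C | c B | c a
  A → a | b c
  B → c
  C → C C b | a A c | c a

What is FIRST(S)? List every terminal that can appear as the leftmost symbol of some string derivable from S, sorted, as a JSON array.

Compute FIRST by fixpoint:
iter 1:
  A via A→a: +{a}
  A via A→b c: +{b}
  B via B→c: +{c}
  C via C→a A c: +{a}
  C via C→c a: +{c}
  S via S→A: +{a,b}
  S via S→c B: +{c}
  FIRST(S)={a,b,c}  FIRST(A)={a,b}  FIRST(B)={c}  FIRST(C)={a,c}
iter 2: (stable)
  FIRST(S)={a,b,c}  FIRST(A)={a,b}  FIRST(B)={c}  FIRST(C)={a,c}

FIRST(S) = ["a", "b", "c"]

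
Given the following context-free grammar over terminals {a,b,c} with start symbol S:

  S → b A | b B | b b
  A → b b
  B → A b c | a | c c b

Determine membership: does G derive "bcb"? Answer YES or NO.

CNF form of G:
  S -> T0 A | T0 B | T0 T0
  A -> T0 T0
  B -> A X2 | T1 X3 | a
  T0 -> b
  T1 -> c
  X2 -> T0 T1
  X3 -> T1 T0

CYK table (by increasing span):
  [0..0]={T0}  "b"  orig:{}
  [1..1]={T1}  "c"  orig:{}
  [2..2]={T0}  "b"  orig:{}
  [0..1]={X2}  "bc"  orig:{}
  [1..2]={X3}  "cb"  orig:{}
  [0..2]=∅  "bcb"

S ∉ T[0,2] ⇒ NO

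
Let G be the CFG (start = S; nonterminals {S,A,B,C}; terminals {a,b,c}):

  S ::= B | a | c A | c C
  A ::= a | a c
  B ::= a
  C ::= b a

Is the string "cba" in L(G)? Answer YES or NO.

CNF form of G:
  S -> T1 A | T1 C | a
  A -> T0 T1 | a
  B -> a
  C -> T2 T0
  T0 -> a
  T1 -> c
  T2 -> b

CYK table (by increasing span):
  [0..0]={T1}  "c"  orig:{}
  [1..1]={T2}  "b"  orig:{}
  [2..2]={A,B,S,T0}  "a"  orig:{A,B,S}
  [0..1]=∅  "cb"
  [1..2]={C}  "ba"
  [0..2]={S}  "cba"

S ∈ T[0,2] ⇒ YES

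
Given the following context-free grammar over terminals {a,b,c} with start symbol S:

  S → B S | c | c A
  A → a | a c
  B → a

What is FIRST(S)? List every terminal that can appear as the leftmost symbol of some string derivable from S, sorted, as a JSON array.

FIRST sets, iterate to fixpoint:
[1]
  A via A→a: +{a}
  B via B→a: +{a}
  S via S→B S: +{a}
  S via S→c: +{c}
  FIRST(S)={a,c}  FIRST(A)={a}  FIRST(B)={a}
[2] (no change)
  FIRST(S)={a,c}  FIRST(A)={a}  FIRST(B)={a}

FIRST(S) = ["a", "c"]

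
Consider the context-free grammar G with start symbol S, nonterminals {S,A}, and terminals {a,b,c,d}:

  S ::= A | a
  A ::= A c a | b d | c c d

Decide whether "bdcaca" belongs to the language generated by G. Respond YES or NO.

Convert to CNF:
  S -> A X6 | T0 X7 | T2 T3 | a
  A -> A X4 | T0 X5 | T2 T3
  T0 -> c
  T1 -> a
  T2 -> b
  T3 -> d
  X4 -> T0 T1
  X5 -> T0 T3
  X6 -> T0 T1
  X7 -> T0 T3

CYK table (by increasing span):
  T[0,0] 'b' = {T2}  orig:{}
  T[1,1] 'd' = {T3}  orig:{}
  T[2,2] 'c' = {T0}  orig:{}
  T[3,3] 'a' = {S,T1}  orig:{S}
  T[4,4] 'c' = {T0}  orig:{}
  T[5,5] 'a' = {S,T1}  orig:{S}
  T[0,1] 'bd' = {A,S}
  T[1,2] 'dc' = ∅
  T[2,3] 'ca' = {X4,X6}  orig:{}
  T[3,4] 'ac' = ∅
  T[4,5] 'ca' = {X4,X6}  orig:{}
  T[0,2] 'bdc' = ∅
  T[1,3] 'dca' = ∅
  T[2,4] 'cac' = ∅
  T[3,5] 'aca' = ∅
  T[0,3] 'bdca' = {A,S}
  T[1,4] 'dcac' = ∅
  T[2,5] 'caca' = ∅
  T[0,4] 'bdcac' = ∅
  T[1,5] 'dcaca' = ∅
  T[0,5] 'bdcaca' = {A,S}

S ∈ T[0,5] ⇒ YES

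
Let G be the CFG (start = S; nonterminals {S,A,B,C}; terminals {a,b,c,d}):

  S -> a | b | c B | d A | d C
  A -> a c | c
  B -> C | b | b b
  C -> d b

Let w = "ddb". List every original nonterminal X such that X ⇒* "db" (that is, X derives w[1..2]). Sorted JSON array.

Convert to CNF:
  S -> T1 B | T3 A | T3 C | a | b
  A -> T0 T1 | c
  B -> T2 T2 | T3 T2 | b
  C -> T3 T2
  T0 -> a
  T1 -> c
  T2 -> b
  T3 -> d

Fill CYK table bottom-up (cells [i..j] with 1 ≤ i ≤ j ≤ 2 only):
  [1..1]={T3}  "d"  orig:{}
  [2..2]={B,S,T2}  "b"  orig:{B,S}
  [1..2]={B,C}  "db"

Original NTs in T[1,2] deriving "db": ["B", "C"]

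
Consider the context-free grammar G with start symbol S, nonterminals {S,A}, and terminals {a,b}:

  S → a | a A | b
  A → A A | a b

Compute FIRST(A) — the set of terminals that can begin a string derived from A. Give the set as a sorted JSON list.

FIRST iteration:
pass 1:
  A via A→a b: +{a}
  S via S→a: +{a}
  S via S→b: +{b}
  S: {a,b}  A: {a}
pass 2: done
  S: {a,b}  A: {a}

FIRST(A) = ["a"]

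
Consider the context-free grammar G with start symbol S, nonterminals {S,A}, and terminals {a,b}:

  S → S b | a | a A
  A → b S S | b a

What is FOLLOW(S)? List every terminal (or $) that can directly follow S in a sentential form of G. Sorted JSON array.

FIRST sets, iterate to fixpoint:
[1]
  A via A→b S S: +{b}
  S via S→a: +{a}
  FIRST[S]={a}  FIRST[A]={b}
[2] done
  FIRST[S]={a}  FIRST[A]={b}

FOLLOW iteration:
seed FOLLOW(S) with $
iter 1:
  A→b S S: FOLLOW(S) ⊇ FIRST(S) = {a}; new: +{a}
  S→S b: FOLLOW(S) ⊇ FIRST(b) = {b}; new: +{b}
  S→a A: FOLLOW(A) ⊇ FOLLOW(S) ⊇ {$,a,b}; new: +{$,a,b}
  FOLLOW[S]={$,a,b}  FOLLOW[A]={$,a,b}
iter 2: — fixpoint
  FOLLOW[S]={$,a,b}  FOLLOW[A]={$,a,b}

FOLLOW(S) = ["$", "a", "b"]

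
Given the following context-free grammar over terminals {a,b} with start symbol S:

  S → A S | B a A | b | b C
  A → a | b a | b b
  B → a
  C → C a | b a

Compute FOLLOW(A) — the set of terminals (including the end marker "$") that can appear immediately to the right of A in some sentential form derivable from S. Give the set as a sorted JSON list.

FIRST sets, iterate to fixpoint:
[1]
  A via A→a: +{a}
  A via A→b a: +{b}
  B via B→a: +{a}
  C via C→b a: +{b}
  S via S→A S: +{a,b}
  S: {a,b}  A: {a,b}  B: {a}  C: {b}
[2] (no change)
  S: {a,b}  A: {a,b}  B: {a}  C: {b}

FOLLOW sets:
initialize: $ ∈ FOLLOW(S)
iter 1:
  C→C a: FOLLOW(C) ⊇ FIRST(a) = {a}; new: +{a}
  S→A S: FOLLOW(A) ⊇ FIRST(S) = {a,b}; new: +{a,b}
  S→B a A: FOLLOW(B) ⊇ FIRST(a) = {a}; new: +{a}
  S→B a A: FOLLOW(A) ⊇ FOLLOW(S) ⊇ {$}; new: +{$}
  S→b C: FOLLOW(C) ⊇ FOLLOW(S) ⊇ {$}; new: +{$}
  FOLLOW(S)={$}  FOLLOW(A)={$,a,b}  FOLLOW(B)={a}  FOLLOW(C)={$,a}
iter 2: — fixpoint
  FOLLOW(S)={$}  FOLLOW(A)={$,a,b}  FOLLOW(B)={a}  FOLLOW(C)={$,a}

FOLLOW(A) = ["$", "a", "b"]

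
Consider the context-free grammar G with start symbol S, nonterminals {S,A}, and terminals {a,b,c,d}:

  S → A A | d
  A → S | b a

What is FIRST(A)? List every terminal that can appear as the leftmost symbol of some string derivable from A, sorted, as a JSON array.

FIRST sets, iterate to fixpoint:
round 1:
  A via A→b a: +{b}
  S via S→A A: +{b}
  S via S→d: +{d}
  FIRST[S]={b,d}  FIRST[A]={b}
round 2:
  A via A→S: +{d}
  FIRST[S]={b,d}  FIRST[A]={b,d}
round 3: done
  FIRST[S]={b,d}  FIRST[A]={b,d}

FIRST(A) = ["b", "d"]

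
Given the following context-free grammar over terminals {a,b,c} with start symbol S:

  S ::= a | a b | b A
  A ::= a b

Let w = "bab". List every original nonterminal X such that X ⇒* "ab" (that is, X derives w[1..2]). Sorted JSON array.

Convert to CNF:
  S -> T0 T1 | T1 A | a
  A -> T0 T1
  T0 -> a
  T1 -> b

CYK fill — only the sub-triangle for w[1..2]:
  cell(1,1) a: {S,T0}  orig:{S}
  cell(2,2) b: {T1}  orig:{}
  cell(1,2) ab: {A,S}

Original NTs in T[1,2] deriving "ab": ["A", "S"]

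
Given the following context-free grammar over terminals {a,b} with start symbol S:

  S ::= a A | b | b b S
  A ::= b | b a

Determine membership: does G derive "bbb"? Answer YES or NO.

Convert to CNF:
  S -> T0 X2 | T1 A | b
  A -> T0 T1 | b
  T0 -> b
  T1 -> a
  X2 -> T0 S

Fill CYK table bottom-up:
  [0..0]={A,S,T0}  "b"  orig:{A,S}
  [1..1]={A,S,T0}  "b"  orig:{A,S}
  [2..2]={A,S,T0}  "b"  orig:{A,S}
  [0..1]={X2}  "bb"  orig:{}
  [1..2]={X2}  "bb"  orig:{}
  [0..2]={S}  "bbb"

S ∈ T[0,2] ⇒ YES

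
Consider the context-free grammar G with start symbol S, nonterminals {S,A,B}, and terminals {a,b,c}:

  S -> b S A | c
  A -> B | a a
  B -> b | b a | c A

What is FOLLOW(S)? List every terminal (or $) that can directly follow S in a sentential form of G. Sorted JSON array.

Compute FIRST by fixpoint:
iter 1:
  A via A→a a: +{a}
  B via B→b: +{b}
  B via B→c A: +{c}
  S via S→b S A: +{b}
  S via S→c: +{c}
  FIRST(S)={b,c}  FIRST(A)={a}  FIRST(B)={b,c}
iter 2:
  A via A→B: +{b,c}
  FIRST(S)={b,c}  FIRST(A)={a,b,c}  FIRST(B)={b,c}
iter 3: (stable)
  FIRST(S)={b,c}  FIRST(A)={a,b,c}  FIRST(B)={b,c}

FOLLOW iteration:
initialize: $ ∈ FOLLOW(S)
[1]
  S→b S A: FOLLOW(S) ⊇ FIRST(A) = {a,b,c}; new: +{a,b,c}
  S→b S A: FOLLOW(A) ⊇ FOLLOW(S) ⊇ {$,a,b,c}; new: +{$,a,b,c}
  S: {$,a,b,c}  A: {$,a,b,c}  B: {}
[2]
  A→B: FOLLOW(B) ⊇ FOLLOW(A) ⊇ {$,a,b,c}; new: +{$,a,b,c}
  S: {$,a,b,c}  A: {$,a,b,c}  B: {$,a,b,c}
[3] (no change)
  S: {$,a,b,c}  A: {$,a,b,c}  B: {$,a,b,c}

FOLLOW(S) = ["$", "a", "b", "c"]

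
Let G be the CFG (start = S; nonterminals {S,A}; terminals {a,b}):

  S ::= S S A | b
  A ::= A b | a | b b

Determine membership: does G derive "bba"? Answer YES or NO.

CNF form of G:
  S -> S X1 | b
  A -> A T0 | T0 T0 | a
  T0 -> b
  X1 -> S A

CYK fill:
  cell(0,0) b: {S,T0}  orig:{S}
  cell(1,1) b: {S,T0}  orig:{S}
  cell(2,2) a: {A}
  cell(0,1) bb: {A}
  cell(1,2) ba: {X1}  orig:{}
  cell(0,2) bba: {S}

S ∈ T[0,2] ⇒ YES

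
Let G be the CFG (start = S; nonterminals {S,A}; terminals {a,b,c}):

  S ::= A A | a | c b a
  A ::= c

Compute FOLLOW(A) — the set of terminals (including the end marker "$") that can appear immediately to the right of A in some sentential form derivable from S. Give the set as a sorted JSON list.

Compute FIRST by fixpoint:
pass 1:
  A via A→c: +{c}
  S via S→A A: +{c}
  S via S→a: +{a}
  FIRST(S)={a,c}  FIRST(A)={c}
pass 2: (stable)
  FIRST(S)={a,c}  FIRST(A)={c}

Compute FOLLOW by fixpoint:
FOLLOW(S) := {$}
[1]
  S→A A: FOLLOW(A) ⊇ FIRST(A) = {c}; new: +{c}
  S→A A: FOLLOW(A) ⊇ FOLLOW(S) ⊇ {$}; new: +{$}
  FOLLOW(S)={$}  FOLLOW(A)={$,c}
[2] (no change)
  FOLLOW(S)={$}  FOLLOW(A)={$,c}

FOLLOW(A) = ["$", "c"]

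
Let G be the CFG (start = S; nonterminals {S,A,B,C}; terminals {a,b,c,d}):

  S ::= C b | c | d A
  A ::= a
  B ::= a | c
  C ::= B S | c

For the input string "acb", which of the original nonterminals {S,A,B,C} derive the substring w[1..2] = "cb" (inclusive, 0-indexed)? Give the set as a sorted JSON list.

CNF form of G:
  S -> C T0 | T1 A | c
  A -> a
  B -> a | c
  C -> B S | c
  T0 -> b
  T1 -> d

CYK fill (cells [i..j] with 1 ≤ i ≤ j ≤ 2 only):
  cell(1,1) c: {B,C,S}
  cell(2,2) b: {T0}  orig:{}
  cell(1,2) cb: {S}

Original NTs in T[1,2] deriving "cb": ["S"]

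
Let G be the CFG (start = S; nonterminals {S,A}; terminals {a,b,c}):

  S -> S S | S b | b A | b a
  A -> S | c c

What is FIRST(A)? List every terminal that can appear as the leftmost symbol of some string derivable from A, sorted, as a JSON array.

FIRST sets, iterate to fixpoint:
pass 1:
  A via A→c c: +{c}
  S via S→b A: +{b}
  FIRST[S]={b}  FIRST[A]={c}
pass 2:
  A via A→S: +{b}
  FIRST[S]={b}  FIRST[A]={b,c}
pass 3: — fixpoint
  FIRST[S]={b}  FIRST[A]={b,c}

FIRST(A) = ["b", "c"]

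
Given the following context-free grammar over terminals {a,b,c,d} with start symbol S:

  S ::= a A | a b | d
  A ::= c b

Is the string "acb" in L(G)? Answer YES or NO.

Convert to CNF:
  S -> T2 A | T2 T1 | d
  A -> T0 T1
  T0 -> c
  T1 -> b
  T2 -> a

CYK fill:
  cell(0,0) a: {T2}  orig:{}
  cell(1,1) c: {T0}  orig:{}
  cell(2,2) b: {T1}  orig:{}
  cell(0,1) ac: ∅
  cell(1,2) cb: {A}
  cell(0,2) acb: {S}

S ∈ T[0,2] ⇒ YES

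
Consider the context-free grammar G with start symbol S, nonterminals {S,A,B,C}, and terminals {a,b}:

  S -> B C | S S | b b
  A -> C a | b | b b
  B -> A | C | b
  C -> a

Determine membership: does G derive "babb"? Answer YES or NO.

Convert to CNF:
  S -> B C | S S | T1 T1
  A -> C T0 | T1 T1 | b
  B -> C T0 | T1 T1 | a | b
  C -> a
  T0 -> a
  T1 -> b

Fill CYK table bottom-up:
  T[0,0] 'b' = {A,B,T1}  orig:{A,B}
  T[1,1] 'a' = {B,C,T0}  orig:{B,C}
  T[2,2] 'b' = {A,B,T1}  orig:{A,B}
  T[3,3] 'b' = {A,B,T1}  orig:{A,B}
  T[0,1] 'ba' = {S}
  T[1,2] 'ab' = ∅
  T[2,3] 'bb' = {A,B,S}
  T[0,2] 'bab' = ∅
  T[1,3] 'abb' = ∅
  T[0,3] 'babb' = {S}

S ∈ T[0,3] ⇒ YES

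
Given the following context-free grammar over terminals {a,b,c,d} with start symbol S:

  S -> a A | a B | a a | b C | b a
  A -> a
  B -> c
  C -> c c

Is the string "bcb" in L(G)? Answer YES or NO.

CNF form of G:
  S -> T1 A | T1 B | T1 T1 | T2 C | T2 T1
  A -> a
  B -> c
  C -> T0 T0
  T0 -> c
  T1 -> a
  T2 -> b

CYK table (by increasing span):
  cell(0,0) b: {T2}  orig:{}
  cell(1,1) c: {B,T0}  orig:{B}
  cell(2,2) b: {T2}  orig:{}
  cell(0,1) bc: ∅
  cell(1,2) cb: ∅
  cell(0,2) bcb: ∅

S ∉ T[0,2] ⇒ NO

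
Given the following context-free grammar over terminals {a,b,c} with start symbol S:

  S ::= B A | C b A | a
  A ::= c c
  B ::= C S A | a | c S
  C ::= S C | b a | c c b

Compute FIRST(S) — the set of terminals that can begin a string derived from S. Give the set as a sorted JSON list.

FIRST sets, iterate to fixpoint:
pass 1:
  A via A→c c: +{c}
  B via B→a: +{a}
  B via B→c S: +{c}
  C via C→b a: +{b}
  C via C→c c b: +{c}
  S via S→B A: +{a,c}
  S via S→C b A: +{b}
  FIRST(S)={a,b,c}  FIRST(A)={c}  FIRST(B)={a,c}  FIRST(C)={b,c}
pass 2:
  B via B→C S A: +{b}
  C via C→S C: +{a}
  FIRST(S)={a,b,c}  FIRST(A)={c}  FIRST(B)={a,b,c}  FIRST(C)={a,b,c}
pass 3: done
  FIRST(S)={a,b,c}  FIRST(A)={c}  FIRST(B)={a,b,c}  FIRST(C)={a,b,c}

FIRST(S) = ["a", "b", "c"]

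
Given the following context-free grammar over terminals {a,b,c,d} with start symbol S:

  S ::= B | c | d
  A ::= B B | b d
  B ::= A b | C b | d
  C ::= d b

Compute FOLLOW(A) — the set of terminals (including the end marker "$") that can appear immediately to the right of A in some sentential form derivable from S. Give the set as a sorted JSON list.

FIRST sets, iterate to fixpoint:
pass 1:
  A via A→b d: +{b}
  B via B→A b: +{b}
  B via B→d: +{d}
  C via C→d b: +{d}
  S via S→B: +{b,d}
  S via S→c: +{c}
  S: {b,c,d}  A: {b}  B: {b,d}  C: {d}
pass 2:
  A via A→B B: +{d}
  S: {b,c,d}  A: {b,d}  B: {b,d}  C: {d}
pass 3: (stable)
  S: {b,c,d}  A: {b,d}  B: {b,d}  C: {d}

FOLLOW iteration:
seed FOLLOW(S) with $
iter 1:
  A→B B: FOLLOW(B) ⊇ FIRST(B) = {b,d}; new: +{b,d}
  B→A b: FOLLOW(A) ⊇ FIRST(b) = {b}; new: +{b}
  B→C b: FOLLOW(C) ⊇ FIRST(b) = {b}; new: +{b}
  S→B: FOLLOW(B) ⊇ FOLLOW(S) ⊇ {$}; new: +{$}
  S: {$}  A: {b}  B: {$,b,d}  C: {b}
iter 2: (stable)
  S: {$}  A: {b}  B: {$,b,d}  C: {b}

FOLLOW(A) = ["b"]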